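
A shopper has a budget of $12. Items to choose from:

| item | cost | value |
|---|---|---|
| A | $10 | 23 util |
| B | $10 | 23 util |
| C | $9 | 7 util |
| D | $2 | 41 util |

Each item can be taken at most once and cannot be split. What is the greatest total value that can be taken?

Check high-value combinations within $12:
- A+D: cost 10+2=12, value 23+41=64
- B+D: cost 10+2=12, value 23+41=64
- C+D: cost 9+2=11, value 7+41=48
- D: cost 2, value 41
- A: cost 10, value 23
Best: 64 util.

64 util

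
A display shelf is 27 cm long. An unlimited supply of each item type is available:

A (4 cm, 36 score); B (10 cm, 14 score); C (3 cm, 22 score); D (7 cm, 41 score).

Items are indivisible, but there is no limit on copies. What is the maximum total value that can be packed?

238 score

Best value-per-unit is A at 36/4; filling with it alone gives 6×36 = 216.
Optimal mix: 6×A + 1×C → length 27, value 238.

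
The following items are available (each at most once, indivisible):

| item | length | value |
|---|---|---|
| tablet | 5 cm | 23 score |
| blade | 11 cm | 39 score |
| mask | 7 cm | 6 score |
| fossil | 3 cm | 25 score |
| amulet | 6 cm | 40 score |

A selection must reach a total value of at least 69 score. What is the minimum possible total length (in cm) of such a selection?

Subsets with value ≥ 69, sorted by total length:
- tablet+fossil+amulet: length 14, value 88
- mask+fossil+amulet: length 16, value 71
Minimum length: 14 cm.

14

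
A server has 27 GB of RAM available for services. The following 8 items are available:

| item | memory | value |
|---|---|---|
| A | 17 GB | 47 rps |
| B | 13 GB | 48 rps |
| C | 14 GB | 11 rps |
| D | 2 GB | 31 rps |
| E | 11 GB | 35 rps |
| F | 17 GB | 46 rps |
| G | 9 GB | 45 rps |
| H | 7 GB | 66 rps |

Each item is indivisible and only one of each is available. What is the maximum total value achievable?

146 rps

Check high-value combinations within 27 GB:
- E+G+H: memory 11+9+7=27, value 35+45+66=146
- B+D+H: memory 13+2+7=22, value 48+31+66=145
- A+D+H: memory 17+2+7=26, value 47+31+66=144
- D+F+H: memory 2+17+7=26, value 31+46+66=143
Best: 146 rps.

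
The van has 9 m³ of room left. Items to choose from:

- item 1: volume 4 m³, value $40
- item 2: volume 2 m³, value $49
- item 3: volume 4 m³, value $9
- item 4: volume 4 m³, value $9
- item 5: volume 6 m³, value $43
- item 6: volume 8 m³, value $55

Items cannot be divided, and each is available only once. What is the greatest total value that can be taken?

$92

Check high-value combinations within 9 m³:
- item 2+item 5: volume 2+6=8, value 49+43=92
- item 1+item 2: volume 4+2=6, value 40+49=89
- item 2+item 3: volume 2+4=6, value 49+9=58
- item 2+item 4: volume 2+4=6, value 49+9=58
- item 6: volume 8, value 55
Best: $92.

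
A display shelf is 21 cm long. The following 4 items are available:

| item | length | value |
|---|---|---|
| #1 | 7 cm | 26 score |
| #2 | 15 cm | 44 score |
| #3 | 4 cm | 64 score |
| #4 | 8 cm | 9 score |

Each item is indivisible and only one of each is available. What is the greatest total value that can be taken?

Check high-value combinations within 21 cm:
- #2+#3: length 15+4=19, value 44+64=108
- #1+#3+#4: length 7+4+8=19, value 26+64+9=99
- #1+#3: length 7+4=11, value 26+64=90
- #3+#4: length 4+8=12, value 64+9=73
- #3: length 4, value 64
Best: 108 score.

108 score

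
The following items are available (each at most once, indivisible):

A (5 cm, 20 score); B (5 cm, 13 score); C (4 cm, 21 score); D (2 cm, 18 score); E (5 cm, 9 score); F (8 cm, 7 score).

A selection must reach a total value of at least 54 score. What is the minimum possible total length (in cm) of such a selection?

11

Subsets with value ≥ 54, sorted by total length:
- A+C+D: length 11, value 59
- A+B+C: length 14, value 54
- A+B+C+D: length 16, value 72
Minimum length: 11 cm.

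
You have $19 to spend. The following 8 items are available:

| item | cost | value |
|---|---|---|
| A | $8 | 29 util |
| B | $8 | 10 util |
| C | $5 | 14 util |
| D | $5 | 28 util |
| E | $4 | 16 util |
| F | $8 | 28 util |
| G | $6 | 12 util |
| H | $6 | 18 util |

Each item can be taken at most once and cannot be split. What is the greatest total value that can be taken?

75 util

Check high-value combinations within $19:
- A+D+H: cost 8+5+6=19, value 29+28+18=75
- D+F+H: cost 5+8+6=19, value 28+28+18=74
- A+D+E: cost 8+5+4=17, value 29+28+16=73
- D+E+F: cost 5+4+8=17, value 28+16+28=72
- A+C+D: cost 8+5+5=18, value 29+14+28=71
Best: 75 util.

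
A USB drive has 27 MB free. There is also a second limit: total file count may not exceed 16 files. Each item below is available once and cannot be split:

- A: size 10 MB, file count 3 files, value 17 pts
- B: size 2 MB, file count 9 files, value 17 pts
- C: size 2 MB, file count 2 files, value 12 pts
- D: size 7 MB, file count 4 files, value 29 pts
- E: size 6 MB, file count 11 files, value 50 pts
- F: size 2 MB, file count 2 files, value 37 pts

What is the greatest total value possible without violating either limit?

Feasible sets respecting both limits:
- A+E+F: size 18, file count 16, value 104
- C+E+F: size 10, file count 15, value 99
- A+C+D+F: size 21, file count 11, value 95
Best: 104 pts.

104 pts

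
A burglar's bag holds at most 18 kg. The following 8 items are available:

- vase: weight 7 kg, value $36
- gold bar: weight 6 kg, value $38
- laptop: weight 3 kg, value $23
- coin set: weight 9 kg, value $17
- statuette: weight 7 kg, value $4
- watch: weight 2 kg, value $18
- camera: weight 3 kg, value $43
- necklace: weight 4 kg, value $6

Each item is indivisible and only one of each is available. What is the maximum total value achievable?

Check high-value combinations within 18 kg:
- vase+gold bar+watch+camera: weight 7+6+2+3=18, value 36+38+18+43=135
- gold bar+laptop+watch+camera+necklace: weight 6+3+2+3+4=18, value 38+23+18+43+6=128
- gold bar+laptop+watch+camera: weight 6+3+2+3=14, value 38+23+18+43=122
- vase+laptop+watch+camera: weight 7+3+2+3=15, value 36+23+18+43=120
- vase+gold bar+camera: weight 7+6+3=16, value 36+38+43=117
Best: $135.

$135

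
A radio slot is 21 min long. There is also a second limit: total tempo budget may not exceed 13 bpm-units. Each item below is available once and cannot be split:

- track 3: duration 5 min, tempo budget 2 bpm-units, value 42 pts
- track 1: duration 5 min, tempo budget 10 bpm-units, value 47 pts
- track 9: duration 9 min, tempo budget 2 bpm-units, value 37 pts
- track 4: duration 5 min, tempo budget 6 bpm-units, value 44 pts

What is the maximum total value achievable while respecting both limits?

123 pts

Feasible sets respecting both limits:
- track 3+track 9+track 4: duration 19, tempo budget 10, value 123
- track 3+track 1: duration 10, tempo budget 12, value 89
- track 3+track 4: duration 10, tempo budget 8, value 86
Best: 123 pts.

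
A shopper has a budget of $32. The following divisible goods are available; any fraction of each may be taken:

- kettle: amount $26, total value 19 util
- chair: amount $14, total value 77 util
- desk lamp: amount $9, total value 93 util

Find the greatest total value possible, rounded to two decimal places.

Take in order of value per unit:
- desk lamp (93/9 per unit): all 9 → value 93, running total 93.00
- chair (77/14 per unit): all 14 → value 77, running total 170.00
- kettle (19/26 per unit): 9 of 26 → value 9×19/26 = 6.5769, running total 176.58
Total 176.58.

176.58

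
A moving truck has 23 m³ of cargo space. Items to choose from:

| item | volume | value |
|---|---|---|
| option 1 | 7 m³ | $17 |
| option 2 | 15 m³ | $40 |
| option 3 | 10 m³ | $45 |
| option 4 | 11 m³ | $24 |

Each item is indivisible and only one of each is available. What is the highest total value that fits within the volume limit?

Check high-value combinations within 23 m³:
- option 3+option 4: volume 10+11=21, value 45+24=69
- option 1+option 3: volume 7+10=17, value 17+45=62
- option 1+option 2: volume 7+15=22, value 17+40=57
Best: $69.

$69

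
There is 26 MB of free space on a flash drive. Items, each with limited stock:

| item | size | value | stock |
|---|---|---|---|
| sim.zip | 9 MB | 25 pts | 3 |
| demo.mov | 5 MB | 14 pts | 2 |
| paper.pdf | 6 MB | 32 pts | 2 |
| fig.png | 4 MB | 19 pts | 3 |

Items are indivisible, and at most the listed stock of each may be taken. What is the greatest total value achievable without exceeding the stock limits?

Best selections within size 26 and stock limits:
- 2×paper.pdf + 3×fig.png: size 24, value 121
- 1×demo.mov + 2×paper.pdf + 2×fig.png: size 25, value 116
- 2×demo.mov + 2×paper.pdf + 1×fig.png: size 26, value 111
- 1×sim.zip + 2×paper.pdf + 1×fig.png: size 25, value 108
Best: 121 pts.

121 pts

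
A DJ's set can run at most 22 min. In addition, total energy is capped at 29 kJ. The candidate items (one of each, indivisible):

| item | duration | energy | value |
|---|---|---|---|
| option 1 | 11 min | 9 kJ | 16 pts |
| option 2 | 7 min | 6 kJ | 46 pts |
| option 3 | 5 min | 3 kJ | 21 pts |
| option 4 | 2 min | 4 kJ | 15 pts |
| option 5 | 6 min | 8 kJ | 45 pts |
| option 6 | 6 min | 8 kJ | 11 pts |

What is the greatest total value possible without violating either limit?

Feasible sets respecting both limits:
- option 2+option 3+option 4+option 5: duration 20, energy 21, value 127
- option 2+option 4+option 5+option 6: duration 21, energy 26, value 117
- option 2+option 3+option 5: duration 18, energy 17, value 112
- option 2+option 4+option 5: duration 15, energy 18, value 106
Best: 127 pts.

127 pts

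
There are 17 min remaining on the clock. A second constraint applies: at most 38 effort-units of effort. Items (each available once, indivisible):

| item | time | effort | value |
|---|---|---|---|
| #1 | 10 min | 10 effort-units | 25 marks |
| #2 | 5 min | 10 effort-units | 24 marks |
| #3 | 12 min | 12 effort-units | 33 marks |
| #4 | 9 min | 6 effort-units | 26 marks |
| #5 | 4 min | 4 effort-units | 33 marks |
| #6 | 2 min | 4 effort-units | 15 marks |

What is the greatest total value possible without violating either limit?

74 marks

Feasible sets respecting both limits:
- #4+#5+#6: time 15, effort 14, value 74
- #1+#5+#6: time 16, effort 18, value 73
- #2+#5+#6: time 11, effort 18, value 72
- #3+#5: time 16, effort 16, value 66
Best: 74 marks.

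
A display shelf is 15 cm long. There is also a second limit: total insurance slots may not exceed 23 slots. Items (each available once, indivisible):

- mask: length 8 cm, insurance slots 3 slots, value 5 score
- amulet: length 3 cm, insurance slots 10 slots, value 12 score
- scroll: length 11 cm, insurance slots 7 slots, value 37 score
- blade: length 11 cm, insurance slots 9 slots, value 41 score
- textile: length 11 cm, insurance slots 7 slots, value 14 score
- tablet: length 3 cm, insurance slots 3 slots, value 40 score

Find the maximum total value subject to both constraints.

81 score

Feasible sets respecting both limits:
- blade+tablet: length 14, insurance slots 12, value 81
- scroll+tablet: length 14, insurance slots 10, value 77
- mask+amulet+tablet: length 14, insurance slots 16, value 57
- textile+tablet: length 14, insurance slots 10, value 54
Best: 81 score.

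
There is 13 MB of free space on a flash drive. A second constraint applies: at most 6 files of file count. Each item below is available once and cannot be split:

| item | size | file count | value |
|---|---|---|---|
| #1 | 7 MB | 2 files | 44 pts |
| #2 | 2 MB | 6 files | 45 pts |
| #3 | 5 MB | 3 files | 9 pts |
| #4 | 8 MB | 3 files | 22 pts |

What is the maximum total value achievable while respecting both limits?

53 pts

Feasible sets respecting both limits:
- #1+#3: size 12, file count 5, value 53
- #2: size 2, file count 6, value 45
- #1: size 7, file count 2, value 44
Best: 53 pts.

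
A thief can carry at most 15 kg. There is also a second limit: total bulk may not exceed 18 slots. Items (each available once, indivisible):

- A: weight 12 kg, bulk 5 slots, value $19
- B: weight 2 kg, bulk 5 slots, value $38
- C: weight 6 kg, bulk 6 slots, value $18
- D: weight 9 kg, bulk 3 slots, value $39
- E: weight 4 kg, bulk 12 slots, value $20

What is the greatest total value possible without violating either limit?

$77

Feasible sets respecting both limits:
- B+D: weight 11, bulk 8, value 77
- D+E: weight 13, bulk 15, value 59
- B+E: weight 6, bulk 17, value 58
- A+B: weight 14, bulk 10, value 57
Best: $77.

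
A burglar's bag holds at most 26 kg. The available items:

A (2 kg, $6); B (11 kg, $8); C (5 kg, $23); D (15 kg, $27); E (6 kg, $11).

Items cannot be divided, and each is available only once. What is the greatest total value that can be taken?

Check high-value combinations within 26 kg:
- C+D+E: weight 5+15+6=26, value 23+27+11=61
- A+C+D: weight 2+5+15=22, value 6+23+27=56
- C+D: weight 5+15=20, value 23+27=50
Best: $61.

$61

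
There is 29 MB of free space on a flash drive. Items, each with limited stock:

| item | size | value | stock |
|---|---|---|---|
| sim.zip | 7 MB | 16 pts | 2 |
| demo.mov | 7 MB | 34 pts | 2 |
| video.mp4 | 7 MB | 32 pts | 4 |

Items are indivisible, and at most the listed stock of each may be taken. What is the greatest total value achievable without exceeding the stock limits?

132 pts

Best selections within size 29 and stock limits:
- 2×demo.mov + 2×video.mp4: size 28, value 132
- 1×demo.mov + 3×video.mp4: size 28, value 130
- 4×video.mp4: size 28, value 128
- 1×sim.zip + 2×demo.mov + 1×video.mp4: size 28, value 116
Best: 132 pts.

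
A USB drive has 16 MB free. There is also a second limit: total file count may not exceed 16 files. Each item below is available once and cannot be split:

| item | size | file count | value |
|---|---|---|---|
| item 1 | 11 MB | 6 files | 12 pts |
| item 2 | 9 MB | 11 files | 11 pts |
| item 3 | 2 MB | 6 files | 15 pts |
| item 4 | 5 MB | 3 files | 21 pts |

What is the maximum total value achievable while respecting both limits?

36 pts

Feasible sets respecting both limits:
- item 3+item 4: size 7, file count 9, value 36
- item 1+item 4: size 16, file count 9, value 33
- item 2+item 4: size 14, file count 14, value 32
- item 1+item 3: size 13, file count 12, value 27
Best: 36 pts.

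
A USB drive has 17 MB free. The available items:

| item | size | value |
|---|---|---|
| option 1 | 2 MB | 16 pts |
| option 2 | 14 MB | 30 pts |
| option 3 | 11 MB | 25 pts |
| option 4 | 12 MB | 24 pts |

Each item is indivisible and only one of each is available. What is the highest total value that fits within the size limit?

46 pts

This is a 0/1 knapsack; check combinations near the capacity.
- option 1+option 2: size 2+14=16, value 16+30=46
- option 1+option 3: size 2+11=13, value 16+25=41
- option 1+option 4: size 2+12=14, value 16+24=40
- option 2: size 14, value 30
- option 3: size 11, value 25
Best: 46 pts.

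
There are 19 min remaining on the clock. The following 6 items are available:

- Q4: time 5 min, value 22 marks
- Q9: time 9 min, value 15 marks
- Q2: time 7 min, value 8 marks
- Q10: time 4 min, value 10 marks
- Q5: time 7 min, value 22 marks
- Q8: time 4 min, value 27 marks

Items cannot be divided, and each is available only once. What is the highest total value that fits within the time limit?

71 marks

Check high-value combinations within 19 min:
- Q4+Q5+Q8: time 5+7+4=16, value 22+22+27=71
- Q4+Q9+Q8: time 5+9+4=18, value 22+15+27=64
- Q4+Q10+Q8: time 5+4+4=13, value 22+10+27=59
Best: 71 marks.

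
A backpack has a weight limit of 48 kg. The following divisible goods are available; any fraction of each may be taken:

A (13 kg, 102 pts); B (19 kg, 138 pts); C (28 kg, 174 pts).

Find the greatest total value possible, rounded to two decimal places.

Take in order of value per unit:
- A (102/13 per unit): all 13 → value 102, running total 102.00
- B (138/19 per unit): all 19 → value 138, running total 240.00
- C (174/28 per unit): 16 of 28 → value 16×174/28 = 99.4286, running total 339.43
Total 339.43.

339.43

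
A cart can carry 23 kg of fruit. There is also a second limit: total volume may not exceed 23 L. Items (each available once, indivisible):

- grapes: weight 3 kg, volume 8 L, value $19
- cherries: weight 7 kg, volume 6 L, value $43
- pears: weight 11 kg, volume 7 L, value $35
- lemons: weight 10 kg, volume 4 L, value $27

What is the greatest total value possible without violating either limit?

$97

Feasible sets respecting both limits:
- grapes+cherries+pears: weight 21, volume 21, value 97
- grapes+cherries+lemons: weight 20, volume 18, value 89
- cherries+pears: weight 18, volume 13, value 78
- cherries+lemons: weight 17, volume 10, value 70
Best: $97.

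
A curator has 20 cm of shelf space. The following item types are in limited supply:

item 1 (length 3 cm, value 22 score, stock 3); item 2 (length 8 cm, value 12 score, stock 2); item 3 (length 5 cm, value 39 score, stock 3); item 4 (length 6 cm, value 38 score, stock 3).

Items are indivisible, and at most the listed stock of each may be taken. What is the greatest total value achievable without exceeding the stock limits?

144 score

Best selections within length 20 and stock limits:
- 3×item 1 + 2×item 3: length 19, value 144
- 3×item 1 + 1×item 3 + 1×item 4: length 20, value 143
- 1×item 1 + 3×item 3: length 18, value 139
Best: 144 score.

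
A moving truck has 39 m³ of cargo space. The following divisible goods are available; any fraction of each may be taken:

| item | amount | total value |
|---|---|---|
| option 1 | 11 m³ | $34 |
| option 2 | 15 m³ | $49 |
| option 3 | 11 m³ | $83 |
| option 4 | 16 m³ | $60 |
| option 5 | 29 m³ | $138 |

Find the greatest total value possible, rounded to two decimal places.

216.24

Take in order of value per unit:
- option 3 (83/11 per unit): all 11 → value 83, running total 83.00
- option 5 (138/29 per unit): 28 of 29 → value 28×138/29 = 133.2414, running total 216.24
Total 216.24.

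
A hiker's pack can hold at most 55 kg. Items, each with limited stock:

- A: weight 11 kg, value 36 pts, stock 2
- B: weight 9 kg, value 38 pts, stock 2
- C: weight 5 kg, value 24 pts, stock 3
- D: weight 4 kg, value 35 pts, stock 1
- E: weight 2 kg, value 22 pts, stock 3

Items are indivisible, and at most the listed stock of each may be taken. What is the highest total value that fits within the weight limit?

285 pts

Best selections within weight 55 and stock limits:
- 1×A + 2×B + 3×C + 1×D + 3×E: weight 54, value 285
- 2×A + 2×B + 1×C + 1×D + 3×E: weight 55, value 273
- 1×A + 2×B + 3×C + 1×D + 2×E: weight 52, value 263
Best: 285 pts.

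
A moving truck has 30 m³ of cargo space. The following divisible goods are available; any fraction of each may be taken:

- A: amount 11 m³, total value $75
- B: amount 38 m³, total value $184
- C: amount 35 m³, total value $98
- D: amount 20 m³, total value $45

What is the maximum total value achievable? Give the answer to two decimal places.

Take in order of value per unit:
- A (75/11 per unit): all 11 → value 75, running total 75.00
- B (184/38 per unit): 19 of 38 → value 19×184/38 = 92.0000, running total 167.00
Total 167.00.

167.00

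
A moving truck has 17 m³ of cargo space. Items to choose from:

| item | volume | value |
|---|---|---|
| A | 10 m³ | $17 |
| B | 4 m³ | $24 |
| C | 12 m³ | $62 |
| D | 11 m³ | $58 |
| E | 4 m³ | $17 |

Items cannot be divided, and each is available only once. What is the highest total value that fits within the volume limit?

$86

Check high-value combinations within 17 m³:
- B+C: volume 4+12=16, value 24+62=86
- B+D: volume 4+11=15, value 24+58=82
- C+E: volume 12+4=16, value 62+17=79
- D+E: volume 11+4=15, value 58+17=75
- C: volume 12, value 62
Best: $86.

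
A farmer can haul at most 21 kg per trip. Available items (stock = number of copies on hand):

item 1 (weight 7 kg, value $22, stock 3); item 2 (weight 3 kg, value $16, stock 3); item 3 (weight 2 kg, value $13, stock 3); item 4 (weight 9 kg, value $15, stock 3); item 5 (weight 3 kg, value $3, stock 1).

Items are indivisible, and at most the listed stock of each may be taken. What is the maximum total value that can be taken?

$96

Top feasible selections:
- 1×item 1 + 3×item 2 + 2×item 3: weight 20, value 96
- 1×item 1 + 2×item 2 + 3×item 3: weight 19, value 93
- 3×item 2 + 3×item 3 + 1×item 5: weight 18, value 90
- 3×item 2 + 3×item 3: weight 15, value 87
Best: $96.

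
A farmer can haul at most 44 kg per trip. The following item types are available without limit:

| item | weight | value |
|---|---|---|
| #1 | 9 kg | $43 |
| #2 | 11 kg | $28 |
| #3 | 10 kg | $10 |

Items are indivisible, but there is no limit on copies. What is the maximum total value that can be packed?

Best value-per-unit is #1 at 43/9, and filling with it alone uses weight 4×9=36. No mix of the others beats 4×43 = 172.

$172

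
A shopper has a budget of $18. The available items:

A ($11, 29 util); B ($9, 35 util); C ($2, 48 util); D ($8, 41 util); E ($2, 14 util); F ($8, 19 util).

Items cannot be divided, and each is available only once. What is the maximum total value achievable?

Check high-value combinations within $18:
- C+D+F: cost 2+8+8=18, value 48+41+19=108
- C+D+E: cost 2+8+2=12, value 48+41+14=103
- B+C+E: cost 9+2+2=13, value 35+48+14=97
Best: 108 util.

108 util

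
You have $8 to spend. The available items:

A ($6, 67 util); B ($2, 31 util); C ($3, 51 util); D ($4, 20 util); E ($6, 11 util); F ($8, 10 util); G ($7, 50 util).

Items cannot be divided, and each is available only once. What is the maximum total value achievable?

Check high-value combinations within $8:
- A+B: cost 6+2=8, value 67+31=98
- B+C: cost 2+3=5, value 31+51=82
- C+D: cost 3+4=7, value 51+20=71
- A: cost 6, value 67
- C: cost 3, value 51
Best: 98 util.

98 util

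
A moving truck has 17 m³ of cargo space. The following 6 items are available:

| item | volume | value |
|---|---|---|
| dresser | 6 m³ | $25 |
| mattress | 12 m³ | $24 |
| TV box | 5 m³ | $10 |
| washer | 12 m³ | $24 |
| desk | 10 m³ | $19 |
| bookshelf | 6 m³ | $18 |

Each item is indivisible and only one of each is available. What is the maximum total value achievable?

$53

Check high-value combinations within 17 m³:
- dresser+TV box+bookshelf: volume 6+5+6=17, value 25+10+18=53
- dresser+desk: volume 6+10=16, value 25+19=44
- dresser+bookshelf: volume 6+6=12, value 25+18=43
Best: $53.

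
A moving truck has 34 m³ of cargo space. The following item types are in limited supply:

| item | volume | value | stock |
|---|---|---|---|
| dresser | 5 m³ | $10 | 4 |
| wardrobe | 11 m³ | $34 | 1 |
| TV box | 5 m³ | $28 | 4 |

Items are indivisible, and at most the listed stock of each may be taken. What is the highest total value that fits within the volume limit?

Best selections within volume 34 and stock limits:
- 1×wardrobe + 4×TV box: volume 31, value 146
- 2×dresser + 4×TV box: volume 30, value 132
- 1×dresser + 1×wardrobe + 3×TV box: volume 31, value 128
Best: $146.

$146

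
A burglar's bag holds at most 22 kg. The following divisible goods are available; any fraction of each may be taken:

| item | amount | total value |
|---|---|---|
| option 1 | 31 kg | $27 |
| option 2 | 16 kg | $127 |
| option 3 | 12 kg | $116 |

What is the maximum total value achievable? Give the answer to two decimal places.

Take in order of value per unit:
- option 3 (116/12 per unit): all 12 → value 116, running total 116.00
- option 2 (127/16 per unit): 10 of 16 → value 10×127/16 = 79.3750, running total 195.38
Total 195.38.

195.38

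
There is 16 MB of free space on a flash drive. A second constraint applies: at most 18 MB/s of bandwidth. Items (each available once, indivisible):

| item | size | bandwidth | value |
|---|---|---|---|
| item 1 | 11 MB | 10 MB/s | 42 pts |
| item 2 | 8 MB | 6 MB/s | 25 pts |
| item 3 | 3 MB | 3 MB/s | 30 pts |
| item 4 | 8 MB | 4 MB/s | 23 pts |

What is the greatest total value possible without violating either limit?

Feasible sets respecting both limits:
- item 1+item 3: size 14, bandwidth 13, value 72
- item 2+item 3: size 11, bandwidth 9, value 55
- item 3+item 4: size 11, bandwidth 7, value 53
- item 2+item 4: size 16, bandwidth 10, value 48
Best: 72 pts.

72 pts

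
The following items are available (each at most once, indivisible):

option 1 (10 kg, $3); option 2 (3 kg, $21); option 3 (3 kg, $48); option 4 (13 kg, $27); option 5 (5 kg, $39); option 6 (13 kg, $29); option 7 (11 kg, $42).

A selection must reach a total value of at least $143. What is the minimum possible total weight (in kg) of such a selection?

22

Subsets with value ≥ 143, sorted by total weight:
- option 2+option 3+option 5+option 7: weight 22, value 150
- option 3+option 5+option 6+option 7: weight 32, value 158
- option 3+option 4+option 5+option 7: weight 32, value 156
- option 1+option 2+option 3+option 5+option 7: weight 32, value 153
Minimum weight: 22 kg.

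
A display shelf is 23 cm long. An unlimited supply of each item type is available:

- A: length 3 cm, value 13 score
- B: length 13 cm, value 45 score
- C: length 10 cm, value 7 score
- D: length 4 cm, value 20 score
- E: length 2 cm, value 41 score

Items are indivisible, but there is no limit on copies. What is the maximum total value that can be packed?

Best value-per-unit is E at 41/2, and filling with it alone uses length 11×2=22. No mix of the others beats 11×41 = 451.

451 score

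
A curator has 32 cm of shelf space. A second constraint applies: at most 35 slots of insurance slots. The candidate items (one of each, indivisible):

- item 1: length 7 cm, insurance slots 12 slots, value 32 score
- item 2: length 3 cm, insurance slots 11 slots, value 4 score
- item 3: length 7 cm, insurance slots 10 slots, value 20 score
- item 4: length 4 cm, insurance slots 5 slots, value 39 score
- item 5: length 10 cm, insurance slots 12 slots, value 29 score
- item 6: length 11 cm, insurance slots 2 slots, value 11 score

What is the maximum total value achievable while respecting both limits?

111 score

Feasible sets respecting both limits:
- item 1+item 4+item 5+item 6: length 32, insurance slots 31, value 111
- item 1+item 3+item 4+item 6: length 29, insurance slots 29, value 102
- item 1+item 4+item 5: length 21, insurance slots 29, value 100
- item 3+item 4+item 5+item 6: length 32, insurance slots 29, value 99
Best: 111 score.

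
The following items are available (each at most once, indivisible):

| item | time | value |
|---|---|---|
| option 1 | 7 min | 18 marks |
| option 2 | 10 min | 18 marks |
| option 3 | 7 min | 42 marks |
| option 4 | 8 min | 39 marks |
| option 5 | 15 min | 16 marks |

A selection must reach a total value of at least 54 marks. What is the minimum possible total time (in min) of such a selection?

Subsets with value ≥ 54, sorted by total time:
- option 1+option 3: time 14, value 60
- option 3+option 4: time 15, value 81
- option 1+option 4: time 15, value 57
- option 2+option 3: time 17, value 60
Minimum time: 14 min.

14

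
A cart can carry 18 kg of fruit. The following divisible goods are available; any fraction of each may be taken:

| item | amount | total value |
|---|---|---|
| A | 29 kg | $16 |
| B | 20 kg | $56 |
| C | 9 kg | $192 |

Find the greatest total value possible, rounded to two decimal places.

Take in order of value per unit:
- C (192/9 per unit): all 9 → value 192, running total 192.00
- B (56/20 per unit): 9 of 20 → value 9×56/20 = 25.2000, running total 217.20
Total 217.20.

217.20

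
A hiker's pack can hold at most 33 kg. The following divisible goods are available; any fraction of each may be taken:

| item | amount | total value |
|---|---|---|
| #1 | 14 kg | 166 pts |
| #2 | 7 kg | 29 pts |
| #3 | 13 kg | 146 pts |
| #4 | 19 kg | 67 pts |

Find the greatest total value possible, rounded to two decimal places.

336.86

Take in order of value per unit:
- #1 (166/14 per unit): all 14 → value 166, running total 166.00
- #3 (146/13 per unit): all 13 → value 146, running total 312.00
- #2 (29/7 per unit): 6 of 7 → value 6×29/7 = 24.8571, running total 336.86
Total 336.86.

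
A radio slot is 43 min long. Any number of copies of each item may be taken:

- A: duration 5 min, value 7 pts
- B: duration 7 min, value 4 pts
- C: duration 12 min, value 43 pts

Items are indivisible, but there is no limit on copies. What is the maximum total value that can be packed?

Best value-per-unit is C at 43/12; filling with it alone gives 3×43 = 129.
Optimal mix: 1×A + 3×C → duration 41, value 136.

136 pts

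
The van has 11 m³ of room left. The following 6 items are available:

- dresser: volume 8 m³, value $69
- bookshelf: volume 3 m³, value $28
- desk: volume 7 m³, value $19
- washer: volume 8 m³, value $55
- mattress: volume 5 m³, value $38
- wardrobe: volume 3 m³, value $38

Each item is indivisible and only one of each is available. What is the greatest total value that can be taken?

Check high-value combinations within 11 m³:
- dresser+wardrobe: volume 8+3=11, value 69+38=107
- bookshelf+mattress+wardrobe: volume 3+5+3=11, value 28+38+38=104
- dresser+bookshelf: volume 8+3=11, value 69+28=97
- washer+wardrobe: volume 8+3=11, value 55+38=93
- bookshelf+washer: volume 3+8=11, value 28+55=83
Best: $107.

$107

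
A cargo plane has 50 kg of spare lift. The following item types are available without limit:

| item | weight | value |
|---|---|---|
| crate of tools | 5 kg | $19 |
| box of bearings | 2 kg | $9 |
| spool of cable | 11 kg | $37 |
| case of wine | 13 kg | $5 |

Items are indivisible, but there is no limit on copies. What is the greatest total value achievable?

Best value-per-unit is box of bearings at 9/2, and filling with it alone uses weight 25×2=50. No mix of the others beats 25×9 = 225.

$225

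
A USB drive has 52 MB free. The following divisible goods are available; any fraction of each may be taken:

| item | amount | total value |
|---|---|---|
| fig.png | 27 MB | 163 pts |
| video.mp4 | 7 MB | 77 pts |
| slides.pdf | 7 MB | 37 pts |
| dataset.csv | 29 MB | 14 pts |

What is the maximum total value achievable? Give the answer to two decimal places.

282.31

Take in order of value per unit:
- video.mp4 (77/7 per unit): all 7 → value 77, running total 77.00
- fig.png (163/27 per unit): all 27 → value 163, running total 240.00
- slides.pdf (37/7 per unit): all 7 → value 37, running total 277.00
- dataset.csv (14/29 per unit): 11 of 29 → value 11×14/29 = 5.3103, running total 282.31
Total 282.31.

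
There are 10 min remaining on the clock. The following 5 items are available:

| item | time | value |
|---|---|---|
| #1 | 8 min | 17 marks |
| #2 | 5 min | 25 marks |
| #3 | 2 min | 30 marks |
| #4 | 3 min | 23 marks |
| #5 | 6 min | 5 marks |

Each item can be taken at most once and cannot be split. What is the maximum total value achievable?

78 marks

Check high-value combinations within 10 min:
- #2+#3+#4: time 5+2+3=10, value 25+30+23=78
- #2+#3: time 5+2=7, value 25+30=55
- #3+#4: time 2+3=5, value 30+23=53
- #2+#4: time 5+3=8, value 25+23=48
- #1+#3: time 8+2=10, value 17+30=47
Best: 78 marks.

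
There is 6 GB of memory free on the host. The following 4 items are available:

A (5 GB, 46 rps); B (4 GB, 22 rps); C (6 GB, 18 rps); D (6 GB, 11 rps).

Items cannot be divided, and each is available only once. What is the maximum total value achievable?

Check high-value combinations within 6 GB:
- A: memory 5, value 46
- B: memory 4, value 22
- C: memory 6, value 18
- D: memory 6, value 11
Best: 46 rps.

46 rps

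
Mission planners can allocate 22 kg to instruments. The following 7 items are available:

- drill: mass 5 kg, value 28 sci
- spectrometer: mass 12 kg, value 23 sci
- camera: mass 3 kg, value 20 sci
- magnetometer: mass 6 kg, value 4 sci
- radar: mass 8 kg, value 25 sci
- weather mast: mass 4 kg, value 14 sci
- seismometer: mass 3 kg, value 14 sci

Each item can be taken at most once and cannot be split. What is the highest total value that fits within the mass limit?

87 sci

Check high-value combinations within 22 kg:
- drill+camera+radar+seismometer: mass 5+3+8+3=19, value 28+20+25+14=87
- drill+camera+radar+weather mast: mass 5+3+8+4=20, value 28+20+25+14=87
- drill+radar+weather mast+seismometer: mass 5+8+4+3=20, value 28+25+14+14=81
- drill+camera+magnetometer+weather mast+seismometer: mass 5+3+6+4+3=21, value 28+20+4+14+14=80
Best: 87 sci.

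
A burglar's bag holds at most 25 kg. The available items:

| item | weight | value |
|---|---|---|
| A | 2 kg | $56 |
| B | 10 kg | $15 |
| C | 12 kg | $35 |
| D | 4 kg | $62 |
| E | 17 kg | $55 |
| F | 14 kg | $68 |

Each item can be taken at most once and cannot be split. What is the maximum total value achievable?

$186

Check high-value combinations within 25 kg:
- A+D+F: weight 2+4+14=20, value 56+62+68=186
- A+D+E: weight 2+4+17=23, value 56+62+55=173
- A+C+D: weight 2+12+4=18, value 56+35+62=153
- A+B+D: weight 2+10+4=16, value 56+15+62=133
Best: $186.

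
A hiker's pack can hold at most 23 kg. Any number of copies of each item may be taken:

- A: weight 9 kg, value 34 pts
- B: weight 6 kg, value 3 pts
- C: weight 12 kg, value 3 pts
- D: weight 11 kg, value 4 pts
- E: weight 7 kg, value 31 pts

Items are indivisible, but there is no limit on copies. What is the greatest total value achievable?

96 pts

Best value-per-unit is E at 31/7; filling with it alone gives 3×31 = 93.
Optimal mix: 1×A + 2×E → weight 23, value 96.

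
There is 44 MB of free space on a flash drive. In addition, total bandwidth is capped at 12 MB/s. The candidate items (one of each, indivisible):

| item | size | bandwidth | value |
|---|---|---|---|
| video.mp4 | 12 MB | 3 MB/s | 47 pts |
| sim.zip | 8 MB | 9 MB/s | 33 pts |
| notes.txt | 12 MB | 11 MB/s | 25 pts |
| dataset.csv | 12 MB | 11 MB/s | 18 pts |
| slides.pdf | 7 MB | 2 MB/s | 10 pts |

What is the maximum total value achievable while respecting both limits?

80 pts

Feasible sets respecting both limits:
- video.mp4+sim.zip: size 20, bandwidth 12, value 80
- video.mp4+slides.pdf: size 19, bandwidth 5, value 57
- video.mp4: size 12, bandwidth 3, value 47
Best: 80 pts.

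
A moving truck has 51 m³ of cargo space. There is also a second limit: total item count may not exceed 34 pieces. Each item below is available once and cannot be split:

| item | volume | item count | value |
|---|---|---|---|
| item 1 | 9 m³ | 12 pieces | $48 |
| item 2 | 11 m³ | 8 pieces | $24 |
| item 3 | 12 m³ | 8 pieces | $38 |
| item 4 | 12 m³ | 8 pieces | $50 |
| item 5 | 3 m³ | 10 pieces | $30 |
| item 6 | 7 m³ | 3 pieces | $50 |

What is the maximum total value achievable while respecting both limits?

Feasible sets respecting both limits:
- item 1+item 3+item 4+item 6: volume 40, item count 31, value 186
- item 1+item 4+item 5+item 6: volume 31, item count 33, value 178
- item 1+item 2+item 4+item 6: volume 39, item count 31, value 172
Best: $186.

$186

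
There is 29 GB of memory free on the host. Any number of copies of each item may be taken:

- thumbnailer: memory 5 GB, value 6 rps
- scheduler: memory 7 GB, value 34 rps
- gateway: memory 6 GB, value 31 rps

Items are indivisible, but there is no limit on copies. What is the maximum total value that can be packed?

Best value-per-unit is gateway at 31/6; filling with it alone gives 4×31 = 124.
Optimal mix: 4×scheduler → memory 28, value 136.

136 rps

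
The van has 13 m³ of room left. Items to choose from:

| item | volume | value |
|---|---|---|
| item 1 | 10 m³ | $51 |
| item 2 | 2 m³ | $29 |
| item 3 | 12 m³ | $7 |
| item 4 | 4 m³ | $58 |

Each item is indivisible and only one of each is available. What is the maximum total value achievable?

Check high-value combinations within 13 m³:
- item 2+item 4: volume 2+4=6, value 29+58=87
- item 1+item 2: volume 10+2=12, value 51+29=80
- item 4: volume 4, value 58
- item 1: volume 10, value 51
Best: $87.

$87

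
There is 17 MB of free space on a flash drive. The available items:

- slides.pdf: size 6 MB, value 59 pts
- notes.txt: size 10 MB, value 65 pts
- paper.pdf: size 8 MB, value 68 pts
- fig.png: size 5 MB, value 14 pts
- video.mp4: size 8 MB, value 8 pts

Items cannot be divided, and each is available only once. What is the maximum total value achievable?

Check high-value combinations within 17 MB:
- slides.pdf+paper.pdf: size 6+8=14, value 59+68=127
- slides.pdf+notes.txt: size 6+10=16, value 59+65=124
- paper.pdf+fig.png: size 8+5=13, value 68+14=82
Best: 127 pts.

127 pts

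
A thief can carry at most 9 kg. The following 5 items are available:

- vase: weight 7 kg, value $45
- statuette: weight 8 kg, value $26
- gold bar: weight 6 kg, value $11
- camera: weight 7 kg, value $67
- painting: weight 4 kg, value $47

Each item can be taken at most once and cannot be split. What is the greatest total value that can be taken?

This is a 0/1 knapsack; check combinations near the capacity.
- camera: weight 7, value 67
- painting: weight 4, value 47
- vase: weight 7, value 45
Best: $67.

$67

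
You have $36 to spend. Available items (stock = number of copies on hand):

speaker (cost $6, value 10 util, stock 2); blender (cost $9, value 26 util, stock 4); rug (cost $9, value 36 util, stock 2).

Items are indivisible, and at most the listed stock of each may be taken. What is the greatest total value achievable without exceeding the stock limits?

124 util

Top feasible selections:
- 2×blender + 2×rug: cost 36, value 124
- 3×blender + 1×rug: cost 36, value 114
- 1×speaker + 1×blender + 2×rug: cost 33, value 108
- 4×blender: cost 36, value 104
Best: 124 util.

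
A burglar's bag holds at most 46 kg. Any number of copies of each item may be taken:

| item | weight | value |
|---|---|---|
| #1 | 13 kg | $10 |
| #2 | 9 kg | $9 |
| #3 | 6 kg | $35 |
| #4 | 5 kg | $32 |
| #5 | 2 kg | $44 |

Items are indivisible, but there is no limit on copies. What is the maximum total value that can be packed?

Best value-per-unit is #5 at 44/2, and filling with it alone uses weight 23×2=46. No mix of the others beats 23×44 = 1012.

$1012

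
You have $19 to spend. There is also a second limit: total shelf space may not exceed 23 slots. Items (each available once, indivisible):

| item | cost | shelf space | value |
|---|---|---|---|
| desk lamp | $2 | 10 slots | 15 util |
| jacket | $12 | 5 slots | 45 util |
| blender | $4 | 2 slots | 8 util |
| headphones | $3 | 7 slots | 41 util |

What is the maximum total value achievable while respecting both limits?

101 util

Feasible sets respecting both limits:
- desk lamp+jacket+headphones: cost 17, shelf space 22, value 101
- jacket+blender+headphones: cost 19, shelf space 14, value 94
- jacket+headphones: cost 15, shelf space 12, value 86
- desk lamp+jacket+blender: cost 18, shelf space 17, value 68
Best: 101 util.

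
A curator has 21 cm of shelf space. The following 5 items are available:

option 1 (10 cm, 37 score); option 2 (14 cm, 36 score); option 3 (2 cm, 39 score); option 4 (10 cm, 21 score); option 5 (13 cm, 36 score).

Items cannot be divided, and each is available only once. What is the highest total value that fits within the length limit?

Check high-value combinations within 21 cm:
- option 1+option 3: length 10+2=12, value 37+39=76
- option 3+option 5: length 2+13=15, value 39+36=75
- option 2+option 3: length 14+2=16, value 36+39=75
Best: 76 score.

76 score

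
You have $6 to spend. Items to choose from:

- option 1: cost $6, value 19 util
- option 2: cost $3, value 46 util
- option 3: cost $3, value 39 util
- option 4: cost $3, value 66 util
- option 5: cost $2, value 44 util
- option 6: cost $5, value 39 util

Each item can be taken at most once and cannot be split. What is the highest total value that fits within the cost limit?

112 util

Check high-value combinations within $6:
- option 2+option 4: cost 3+3=6, value 46+66=112
- option 4+option 5: cost 3+2=5, value 66+44=110
- option 3+option 4: cost 3+3=6, value 39+66=105
- option 2+option 5: cost 3+2=5, value 46+44=90
- option 2+option 3: cost 3+3=6, value 46+39=85
Best: 112 util.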